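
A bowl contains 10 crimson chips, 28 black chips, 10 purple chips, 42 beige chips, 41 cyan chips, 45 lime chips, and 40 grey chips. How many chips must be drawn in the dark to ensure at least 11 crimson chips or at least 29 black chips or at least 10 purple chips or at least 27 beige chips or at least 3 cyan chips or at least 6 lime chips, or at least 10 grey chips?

Each of the 7 colors has its own threshold; avoid all of them simultaneously.
The worst case stops just short of every target: 10 crimson, 28 black, 9 purple, 26 beige, 2 cyan, 5 lime, 9 grey — 10 + 28 + 9 + 26 + 2 + 5 + 9 = 89 chips.
One more chip must push some color to its target, so 89 + 1 = 90.

90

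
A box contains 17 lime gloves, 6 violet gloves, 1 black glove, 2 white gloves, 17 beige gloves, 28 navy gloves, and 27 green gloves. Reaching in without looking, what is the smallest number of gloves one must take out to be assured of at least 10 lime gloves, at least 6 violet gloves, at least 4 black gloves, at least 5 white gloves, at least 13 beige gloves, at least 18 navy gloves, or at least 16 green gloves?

62

The worst case stops just short of every target: 9 lime, 5 violet, all 1 black, all 2 white, 12 beige, 17 navy, 15 green — 9 + 5 + 1 + 2 + 12 + 17 + 15 = 61 gloves.
One more glove must push some color to its target, so 61 + 1 = 62.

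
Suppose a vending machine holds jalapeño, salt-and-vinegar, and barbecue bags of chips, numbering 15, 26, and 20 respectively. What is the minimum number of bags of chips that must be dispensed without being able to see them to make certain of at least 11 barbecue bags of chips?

52

To avoid barbecue bags of chips as long as possible, exhaust the other 2 flavors first.
The worst case draws every non-barbecue bag of chips first: 15 + 26 = 41.
The next 11 draws are then forced to be barbecue, giving 41 + 11 = 52.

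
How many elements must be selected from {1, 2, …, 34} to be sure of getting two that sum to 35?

Partition {1, …, 34} into 17 pairs: {1,34}, {2,33}, …, {17,18}.
Choosing 17 integers — say the integers 1 through 17 — takes one from each pair and avoids the property.
Choosing 18 forces two into the same pair by pigeonhole, and those sum to 35. So 18.

18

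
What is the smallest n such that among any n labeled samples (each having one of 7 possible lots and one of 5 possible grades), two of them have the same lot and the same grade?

36

There are 7 × 5 = 35 (lot, grade) combinations acting as pigeonholes.
With 35 labeled samples we could place one in each, avoiding any repeat.
One more forces some (lot, grade) pair to hold 2, so 35 + 1 = 36.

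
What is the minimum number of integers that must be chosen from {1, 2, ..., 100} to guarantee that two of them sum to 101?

51

Partition {1, …, 100} into 50 pairs: {1,100}, {2,99}, …, {50,51}.
Choosing 50 integers — say the integers 1 through 50 — takes one from each pair and avoids the property.
Choosing 51 forces two into the same pair by pigeonhole, and those sum to 101. So 51.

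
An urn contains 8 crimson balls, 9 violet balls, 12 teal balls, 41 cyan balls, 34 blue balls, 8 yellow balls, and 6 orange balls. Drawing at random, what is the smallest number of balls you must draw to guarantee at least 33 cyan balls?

110

The worst case draws every non-cyan ball first: 8 + 9 + 12 + 34 + 8 + 6 = 77.
The next 33 draws are then forced to be cyan, giving 77 + 33 = 110.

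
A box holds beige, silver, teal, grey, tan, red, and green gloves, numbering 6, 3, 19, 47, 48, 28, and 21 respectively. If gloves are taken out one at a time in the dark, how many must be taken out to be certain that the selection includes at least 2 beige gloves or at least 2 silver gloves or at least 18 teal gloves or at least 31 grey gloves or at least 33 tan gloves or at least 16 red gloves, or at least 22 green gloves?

118

Each of the 7 colors has its own threshold; avoid all of them simultaneously.
The worst case stops just short of every target: 1 beige, 1 silver, 17 teal, 30 grey, 32 tan, 15 red, 21 green — 1 + 1 + 17 + 30 + 32 + 15 + 21 = 117 gloves.
One more glove must push some color to its target, so 117 + 1 = 118.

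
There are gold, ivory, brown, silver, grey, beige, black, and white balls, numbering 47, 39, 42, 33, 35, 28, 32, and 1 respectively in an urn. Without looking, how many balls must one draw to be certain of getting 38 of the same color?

241

In the worst case we take at most 37 of each color, but all 33 silver, all 35 grey, all 28 beige, all 32 black, and all 1 white (fewer than 37), giving 37 + 37 + 37 + 33 + 35 + 28 + 32 + 1 = 240.
One more ball then forces some color to 38, so 240 + 1 = 241.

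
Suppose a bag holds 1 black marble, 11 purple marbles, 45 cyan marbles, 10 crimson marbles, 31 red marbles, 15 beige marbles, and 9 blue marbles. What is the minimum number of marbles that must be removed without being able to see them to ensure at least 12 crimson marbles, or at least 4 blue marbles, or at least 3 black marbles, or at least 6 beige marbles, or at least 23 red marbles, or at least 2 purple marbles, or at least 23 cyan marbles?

The worst case stops just short of every target: all 1 black, 1 purple, 22 cyan, all 10 crimson, 22 red, 5 beige, 3 blue — 1 + 1 + 22 + 10 + 22 + 5 + 3 = 64 marbles.
One more marble must push some color to its target, so 64 + 1 = 65.

65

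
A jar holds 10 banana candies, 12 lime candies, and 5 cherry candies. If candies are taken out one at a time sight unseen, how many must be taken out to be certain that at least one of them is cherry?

23

To avoid cherry candies as long as possible, exhaust the other 2 flavors first.
The worst case draws every non-cherry candy first: 10 + 12 = 22.
The next draw is then forced to be cherry, giving 22 + 1 = 23.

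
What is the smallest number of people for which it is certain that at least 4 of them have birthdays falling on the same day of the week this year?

There are 7 days of the week acting as pigeonholes.
With 7 × 3 = 21 people we could place exactly 3 in each, with no class reaching 4.
One more forces some class to hold 4, so 21 + 1 = 22.

22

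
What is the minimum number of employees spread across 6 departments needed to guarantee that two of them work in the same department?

There are 6 departments acting as pigeonholes.
With 6 employees we could place one in each, avoiding any repeat.
One more forces some class to hold 2, so 6 + 1 = 7.

7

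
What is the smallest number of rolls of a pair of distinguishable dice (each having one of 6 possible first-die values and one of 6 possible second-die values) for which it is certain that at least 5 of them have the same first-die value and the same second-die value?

145

There are 6 × 6 = 36 (first-die value, second-die value) combinations acting as pigeonholes.
With 36 × 4 = 144 rolls of a pair of distinguishable dice we could place exactly 4 in each, with no (first-die value, second-die value) pair reaching 5.
One more forces some (first-die value, second-die value) pair to hold 5, so 144 + 1 = 145.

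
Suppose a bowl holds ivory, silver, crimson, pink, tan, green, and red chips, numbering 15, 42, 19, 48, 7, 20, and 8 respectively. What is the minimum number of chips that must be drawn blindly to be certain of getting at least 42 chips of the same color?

152

Treat the 7 colors as pigeonholes.
In the worst case we take at most 41 of each color, but all 15 ivory, all 19 crimson, all 7 tan, all 20 green, and all 8 red (fewer than 41), giving 15 + 41 + 19 + 41 + 7 + 20 + 8 = 151.
One more chip then forces some color to 42, so 151 + 1 = 152.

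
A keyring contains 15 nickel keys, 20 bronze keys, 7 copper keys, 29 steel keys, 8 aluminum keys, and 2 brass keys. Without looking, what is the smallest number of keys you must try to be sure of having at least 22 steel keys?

The worst case draws every non-steel key first: 15 + 20 + 7 + 8 + 2 = 52.
The next 22 draws are then forced to be steel, giving 52 + 22 = 74.

74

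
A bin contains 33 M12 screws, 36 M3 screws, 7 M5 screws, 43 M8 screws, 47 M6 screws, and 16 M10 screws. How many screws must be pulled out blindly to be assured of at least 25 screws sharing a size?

120

Treat the 6 sizes as pigeonholes.
In the worst case we take at most 24 of each size, but all 7 M5 and all 16 M10 (fewer than 24), giving 24 + 24 + 7 + 24 + 24 + 16 = 119.
One more screw then forces some size to 25, so 119 + 1 = 120.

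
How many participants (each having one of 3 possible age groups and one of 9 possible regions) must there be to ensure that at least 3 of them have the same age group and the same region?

55

There are 3 × 9 = 27 (age group, region) combinations acting as pigeonholes.
With 27 × 2 = 54 participants we could place exactly 2 in each, with no (age group, region) pair reaching 3.
One more forces some (age group, region) pair to hold 3, so 54 + 1 = 55.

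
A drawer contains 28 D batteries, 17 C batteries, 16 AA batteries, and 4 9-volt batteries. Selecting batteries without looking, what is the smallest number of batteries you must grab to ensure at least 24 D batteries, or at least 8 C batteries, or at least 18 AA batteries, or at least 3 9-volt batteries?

49

The worst case stops just short of every target: 23 D, 7 C, all 16 AA, 2 9-volt — 23 + 7 + 16 + 2 = 48 batteries.
One more battery must push some type to its target, so 48 + 1 = 49.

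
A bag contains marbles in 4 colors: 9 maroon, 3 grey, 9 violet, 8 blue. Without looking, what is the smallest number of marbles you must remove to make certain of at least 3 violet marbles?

The worst case draws every non-violet marble first: 9 + 3 + 8 = 20.
The next 3 draws are then forced to be violet, giving 20 + 3 = 23.

23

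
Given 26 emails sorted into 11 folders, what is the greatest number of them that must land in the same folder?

3

The 26 emails fall into 11 folders.
If each of the 11 folders held at most 2, the total would be at most 11 × 2 = 22 < 26, a contradiction.
So at least one holds ⌈26/11⌉ = 3.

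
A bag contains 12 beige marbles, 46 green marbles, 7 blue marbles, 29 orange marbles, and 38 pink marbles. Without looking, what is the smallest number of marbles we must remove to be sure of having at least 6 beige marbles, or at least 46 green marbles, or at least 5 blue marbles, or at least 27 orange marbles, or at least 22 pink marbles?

The worst case stops just short of every target: 5 beige, 45 green, 4 blue, 26 orange, 21 pink — 5 + 45 + 4 + 26 + 21 = 101 marbles.
One more marble must push some color to its target, so 101 + 1 = 102.

102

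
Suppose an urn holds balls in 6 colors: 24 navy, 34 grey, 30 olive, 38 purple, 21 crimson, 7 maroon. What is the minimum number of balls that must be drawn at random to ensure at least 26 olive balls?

150

To avoid olive balls as long as possible, exhaust the other 5 colors first.
The worst case draws every non-olive ball first: 24 + 34 + 38 + 21 + 7 = 124.
The next 26 draws are then forced to be olive, giving 124 + 26 = 150.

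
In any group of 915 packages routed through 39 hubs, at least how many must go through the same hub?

If each of the 39 hubs held at most 23, the total would be at most 39 × 23 = 897 < 915, a contradiction.
So at least one holds ⌈915/39⌉ = 24.

24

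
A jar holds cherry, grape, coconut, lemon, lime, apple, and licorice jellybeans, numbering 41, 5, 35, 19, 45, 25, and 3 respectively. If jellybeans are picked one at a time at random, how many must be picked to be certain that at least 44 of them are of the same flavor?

In the worst case we take at most 43 of each flavor, but all 41 cherry, all 5 grape, all 35 coconut, all 19 lemon, all 25 apple, and all 3 licorice (fewer than 43), giving 41 + 5 + 35 + 19 + 43 + 25 + 3 = 171.
One more jellybean then forces some flavor to 44, so 171 + 1 = 172.

172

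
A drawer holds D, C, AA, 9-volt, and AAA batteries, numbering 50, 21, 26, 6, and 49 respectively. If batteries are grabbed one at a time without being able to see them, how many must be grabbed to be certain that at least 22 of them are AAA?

125

The worst case draws every non-AAA battery first: 50 + 21 + 26 + 6 = 103.
The next 22 draws are then forced to be AAA, giving 103 + 22 = 125.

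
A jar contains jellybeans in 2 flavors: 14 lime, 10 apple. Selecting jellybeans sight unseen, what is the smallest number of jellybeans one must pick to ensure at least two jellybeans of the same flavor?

The worst case takes 1 jellybean of each flavor without reaching 2 of any: 2 × 1 = 2.
The next jellybean must bring some flavor to 2, so 2 + 1 = 3.

3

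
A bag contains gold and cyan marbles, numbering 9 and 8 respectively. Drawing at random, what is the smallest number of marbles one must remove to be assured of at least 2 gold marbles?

10

The worst case draws every non-gold marble first: 8.
The next 2 draws are then forced to be gold, giving 8 + 2 = 10.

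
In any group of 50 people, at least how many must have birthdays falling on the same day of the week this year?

8

There are 7 days of the week, which serve as the pigeonholes.
If each of the 7 days of the week held at most 7, the total would be at most 7 × 7 = 49 < 50, a contradiction.
So at least one holds ⌈50/7⌉ = 8.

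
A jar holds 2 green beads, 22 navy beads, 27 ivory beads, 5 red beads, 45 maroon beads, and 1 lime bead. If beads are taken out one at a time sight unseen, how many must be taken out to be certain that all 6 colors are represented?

The hardest color to obtain is lime: we could draw every other bead first — 102 − 1 = 101 beads — without a single lime one.
The next draw must be lime, so 101 + 1 = 102.

102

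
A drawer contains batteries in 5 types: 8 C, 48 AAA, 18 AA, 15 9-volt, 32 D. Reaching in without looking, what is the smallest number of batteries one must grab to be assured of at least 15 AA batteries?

118

The worst case draws every non-AA battery first: 8 + 48 + 15 + 32 = 103.
The next 15 draws are then forced to be AA, giving 103 + 15 = 118.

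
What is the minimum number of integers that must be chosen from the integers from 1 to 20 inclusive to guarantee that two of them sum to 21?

Partition {1, …, 20} into 10 pairs: {1,20}, {2,19}, …, {10,11}.
Choosing 10 integers — say the integers 1 through 10 — takes one from each pair and avoids the property.
Choosing 11 forces two into the same pair by pigeonhole, and those sum to 21. So 11.

11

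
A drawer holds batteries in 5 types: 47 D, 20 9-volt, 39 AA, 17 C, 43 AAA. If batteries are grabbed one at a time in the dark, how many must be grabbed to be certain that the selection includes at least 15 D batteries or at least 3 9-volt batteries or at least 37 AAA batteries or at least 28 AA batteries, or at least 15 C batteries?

The worst case stops just short of every target: 14 D, 2 9-volt, 27 AA, 14 C, 36 AAA — 14 + 2 + 27 + 14 + 36 = 93 batteries.
One more battery must push some type to its target, so 93 + 1 = 94.

94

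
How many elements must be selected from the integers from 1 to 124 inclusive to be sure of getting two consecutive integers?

Partition {1, …, 124} into 62 pairs: {1,2}, {3,4}, …, {123,124}.
Choosing 62 integers — say the 62 even numbers 2, 4, …, 124 — takes one from each pair and avoids the property.
Choosing 63 forces two into the same pair by pigeonhole, and those are consecutive. So 63.

63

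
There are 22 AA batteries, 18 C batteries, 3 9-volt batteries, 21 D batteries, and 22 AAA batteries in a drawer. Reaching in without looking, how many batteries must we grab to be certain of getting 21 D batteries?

To avoid D batteries as long as possible, exhaust the other 4 types first.
The worst case draws every non-D battery first: 22 + 18 + 3 + 22 = 65.
The next 21 draws are then forced to be D, giving 65 + 21 = 86.

86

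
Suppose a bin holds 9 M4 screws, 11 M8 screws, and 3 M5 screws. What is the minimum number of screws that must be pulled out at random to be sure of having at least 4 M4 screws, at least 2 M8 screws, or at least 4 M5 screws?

8

The worst case stops just short of every target: 3 M4, 1 M8, 3 M5 — 3 + 1 + 3 = 7 screws.
One more screw must push some size to its target, so 7 + 1 = 8.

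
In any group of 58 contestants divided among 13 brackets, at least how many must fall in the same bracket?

The 58 contestants fall into 13 brackets.
If each of the 13 brackets held at most 4, the total would be at most 13 × 4 = 52 < 58, a contradiction.
So at least one holds ⌈58/13⌉ = 5.

5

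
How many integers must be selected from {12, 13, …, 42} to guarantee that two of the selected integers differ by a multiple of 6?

Group the integers by remainder mod 6; there are 6 residue classes, each nonempty in this range.
Choosing one from each class (6 integers) avoids any shared remainder.
One more choice must repeat a class, so two differ by a multiple of 6. Hence 6 + 1 = 7.

7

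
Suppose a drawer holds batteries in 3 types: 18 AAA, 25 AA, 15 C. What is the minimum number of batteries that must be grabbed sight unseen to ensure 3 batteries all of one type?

Treat the 3 types as pigeonholes.
The worst case takes 2 batteries of each type without reaching 3 of any: 3 × 2 = 6.
The next battery must bring some type to 3, so 6 + 1 = 7.

7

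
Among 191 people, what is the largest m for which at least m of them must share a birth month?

16

There are 12 months of the year, which serve as the pigeonholes.
If each of the 12 months of the year held at most 15, the total would be at most 12 × 15 = 180 < 191, a contradiction.
So at least one holds ⌈191/12⌉ = 16.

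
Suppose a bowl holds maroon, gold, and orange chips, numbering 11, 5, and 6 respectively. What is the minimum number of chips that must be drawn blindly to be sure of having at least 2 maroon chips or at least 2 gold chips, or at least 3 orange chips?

The worst case stops just short of every target: 1 maroon, 1 gold, 2 orange — 1 + 1 + 2 = 4 chips.
One more chip must push some color to its target, so 4 + 1 = 5.

5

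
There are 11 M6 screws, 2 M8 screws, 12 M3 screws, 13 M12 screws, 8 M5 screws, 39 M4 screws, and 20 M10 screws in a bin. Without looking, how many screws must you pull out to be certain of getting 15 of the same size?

Treat the 7 sizes as pigeonholes.
In the worst case we take at most 14 of each size, but all 11 M6, all 2 M8, all 12 M3, all 13 M12, and all 8 M5 (fewer than 14), giving 11 + 2 + 12 + 13 + 8 + 14 + 14 = 74.
One more screw then forces some size to 15, so 74 + 1 = 75.

75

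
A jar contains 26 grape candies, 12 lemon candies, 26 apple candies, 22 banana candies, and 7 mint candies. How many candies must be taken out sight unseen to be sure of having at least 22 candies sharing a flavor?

Treat the 5 flavors as pigeonholes.
In the worst case we take at most 21 of each flavor, but all 12 lemon and all 7 mint (fewer than 21), giving 21 + 12 + 21 + 21 + 7 = 82.
One more candy then forces some flavor to 22, so 82 + 1 = 83.

83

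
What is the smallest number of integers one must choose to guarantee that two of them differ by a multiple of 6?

7

Two integers differ by a multiple of 6 exactly when they share a remainder mod 6.
There are 6 residue classes mod 6, so 6 integers can all lie in distinct classes.
One more integer must repeat a residue, giving a difference divisible by 6. So n = 6 + 1 = 7.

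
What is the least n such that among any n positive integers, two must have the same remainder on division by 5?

6

Two integers differ by a multiple of 5 exactly when they share a remainder mod 5.
There are 5 residue classes mod 5, so 5 integers can all lie in distinct classes.
One more integer must repeat a residue, giving a difference divisible by 5. So n = 5 + 1 = 6.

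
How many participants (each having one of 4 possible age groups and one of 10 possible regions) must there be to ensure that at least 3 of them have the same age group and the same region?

There are 4 × 10 = 40 (age group, region) combinations acting as pigeonholes.
With 40 × 2 = 80 participants we could place exactly 2 in each, with no (age group, region) pair reaching 3.
One more forces some (age group, region) pair to hold 3, so 80 + 1 = 81.

81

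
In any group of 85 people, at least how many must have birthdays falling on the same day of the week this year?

13

If each of the 7 days of the week held at most 12, the total would be at most 7 × 12 = 84 < 85, a contradiction.
So at least one holds ⌈85/7⌉ = 13.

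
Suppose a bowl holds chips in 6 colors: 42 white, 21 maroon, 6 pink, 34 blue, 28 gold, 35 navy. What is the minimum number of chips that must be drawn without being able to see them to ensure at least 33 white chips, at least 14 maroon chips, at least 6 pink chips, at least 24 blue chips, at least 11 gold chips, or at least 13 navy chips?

Each of the 6 colors has its own threshold; avoid all of them simultaneously.
The worst case stops just short of every target: 32 white, 13 maroon, 5 pink, 23 blue, 10 gold, 12 navy — 32 + 13 + 5 + 23 + 10 + 12 = 95 chips.
One more chip must push some color to its target, so 95 + 1 = 96.

96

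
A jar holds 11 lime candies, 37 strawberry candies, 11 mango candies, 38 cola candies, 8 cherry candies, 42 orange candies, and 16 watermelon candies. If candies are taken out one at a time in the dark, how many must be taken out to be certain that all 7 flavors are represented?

156

The hardest flavor to obtain is cherry: we could draw every other candy first — 163 − 8 = 155 candies — without a single cherry one.
The next draw must be cherry, so 155 + 1 = 156.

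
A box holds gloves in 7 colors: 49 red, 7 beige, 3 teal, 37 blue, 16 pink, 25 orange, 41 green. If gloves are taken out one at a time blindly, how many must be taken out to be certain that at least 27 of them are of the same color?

In the worst case we take at most 26 of each color, but all 7 beige, all 3 teal, all 16 pink, and all 25 orange (fewer than 26), giving 26 + 7 + 3 + 26 + 16 + 25 + 26 = 129.
One more glove then forces some color to 27, so 129 + 1 = 130.

130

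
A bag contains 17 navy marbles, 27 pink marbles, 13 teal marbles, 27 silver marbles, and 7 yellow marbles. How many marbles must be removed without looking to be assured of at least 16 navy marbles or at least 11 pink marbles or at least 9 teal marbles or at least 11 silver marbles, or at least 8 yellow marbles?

51

The worst case stops just short of every target: 15 navy, 10 pink, 8 teal, 10 silver, 7 yellow — 15 + 10 + 8 + 10 + 7 = 50 marbles.
One more marble must push some color to its target, so 50 + 1 = 51.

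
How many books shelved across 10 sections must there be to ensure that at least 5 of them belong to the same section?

41

There are 10 sections acting as pigeonholes.
With 10 × 4 = 40 books we could place exactly 4 in each, with no class reaching 5.
One more forces some class to hold 5, so 40 + 1 = 41.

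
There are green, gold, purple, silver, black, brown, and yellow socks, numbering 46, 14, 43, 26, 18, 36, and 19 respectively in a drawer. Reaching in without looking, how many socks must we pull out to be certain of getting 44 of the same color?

Treat the 7 colors as pigeonholes.
In the worst case we take at most 43 of each color, but all 14 gold, all 26 silver, all 18 black, all 36 brown, and all 19 yellow (fewer than 43), giving 43 + 14 + 43 + 26 + 18 + 36 + 19 = 199.
One more sock then forces some color to 44, so 199 + 1 = 200.

200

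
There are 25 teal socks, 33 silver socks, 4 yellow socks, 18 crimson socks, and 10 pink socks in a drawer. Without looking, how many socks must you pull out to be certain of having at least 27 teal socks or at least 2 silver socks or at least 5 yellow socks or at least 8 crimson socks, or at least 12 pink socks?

48

Each of the 5 colors has its own threshold; avoid all of them simultaneously.
The worst case stops just short of every target: all 25 teal, 1 silver, 4 yellow, 7 crimson, all 10 pink — 25 + 1 + 4 + 7 + 10 = 47 socks.
One more sock must push some color to its target, so 47 + 1 = 48.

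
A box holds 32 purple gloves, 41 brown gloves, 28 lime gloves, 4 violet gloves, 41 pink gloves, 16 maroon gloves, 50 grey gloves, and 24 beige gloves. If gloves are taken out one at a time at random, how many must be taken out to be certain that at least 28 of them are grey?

214

The worst case draws every non-grey glove first: 32 + 41 + 28 + 4 + 41 + 16 + 24 = 186.
The next 28 draws are then forced to be grey, giving 186 + 28 = 214.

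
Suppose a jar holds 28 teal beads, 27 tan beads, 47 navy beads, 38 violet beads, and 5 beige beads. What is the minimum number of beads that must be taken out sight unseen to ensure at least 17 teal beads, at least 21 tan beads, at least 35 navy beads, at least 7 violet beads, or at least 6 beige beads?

82

Each of the 5 colors has its own threshold; avoid all of them simultaneously.
The worst case stops just short of every target: 16 teal, 20 tan, 34 navy, 6 violet, 5 beige — 16 + 20 + 34 + 6 + 5 = 81 beads.
One more bead must push some color to its target, so 81 + 1 = 82.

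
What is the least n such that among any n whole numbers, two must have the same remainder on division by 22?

Two integers differ by a multiple of 22 exactly when they share a remainder mod 22.
There are 22 residue classes mod 22, so 22 integers can all lie in distinct classes.
One more integer must repeat a residue, giving a difference divisible by 22. So n = 22 + 1 = 23.

23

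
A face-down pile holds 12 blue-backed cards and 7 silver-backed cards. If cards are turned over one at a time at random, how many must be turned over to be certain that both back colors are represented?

13

The hardest back color to obtain is silver-backed: we could draw every other card first — 19 − 7 = 12 cards — without a single silver-backed one.
The next draw must be silver-backed, so 12 + 1 = 13.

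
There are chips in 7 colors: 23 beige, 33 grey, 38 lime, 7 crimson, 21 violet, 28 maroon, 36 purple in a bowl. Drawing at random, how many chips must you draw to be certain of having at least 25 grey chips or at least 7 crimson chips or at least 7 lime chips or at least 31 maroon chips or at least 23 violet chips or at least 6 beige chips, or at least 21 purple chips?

111

Each of the 7 colors has its own threshold; avoid all of them simultaneously.
The worst case stops just short of every target: 5 beige, 24 grey, 6 lime, 6 crimson, all 21 violet, all 28 maroon, 20 purple — 5 + 24 + 6 + 6 + 21 + 28 + 20 = 110 chips.
One more chip must push some color to its target, so 110 + 1 = 111.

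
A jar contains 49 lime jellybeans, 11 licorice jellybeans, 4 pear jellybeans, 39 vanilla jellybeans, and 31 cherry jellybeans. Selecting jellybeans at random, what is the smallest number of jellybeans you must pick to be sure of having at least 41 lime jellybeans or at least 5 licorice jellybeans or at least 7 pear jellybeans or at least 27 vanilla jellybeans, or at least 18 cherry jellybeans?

The worst case stops just short of every target: 40 lime, 4 licorice, all 4 pear, 26 vanilla, 17 cherry — 40 + 4 + 4 + 26 + 17 = 91 jellybeans.
One more jellybean must push some flavor to its target, so 91 + 1 = 92.

92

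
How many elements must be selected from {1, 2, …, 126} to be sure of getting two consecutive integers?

64

Partition {1, …, 126} into 63 pairs: {1,2}, {3,4}, …, {125,126}.
Choosing 63 integers — say the 63 even numbers 2, 4, …, 126 — takes one from each pair and avoids the property.
Choosing 64 forces two into the same pair by pigeonhole, and those are consecutive. So 64.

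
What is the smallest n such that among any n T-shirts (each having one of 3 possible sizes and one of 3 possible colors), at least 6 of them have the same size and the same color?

There are 3 × 3 = 9 (size, color) combinations acting as pigeonholes.
With 9 × 5 = 45 T-shirts we could place exactly 5 in each, with no (size, color) pair reaching 6.
One more forces some (size, color) pair to hold 6, so 45 + 1 = 46.

46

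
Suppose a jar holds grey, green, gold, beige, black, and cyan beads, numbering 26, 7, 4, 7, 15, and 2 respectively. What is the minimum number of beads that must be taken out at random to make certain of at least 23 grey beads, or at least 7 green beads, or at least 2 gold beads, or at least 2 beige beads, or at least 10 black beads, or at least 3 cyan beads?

42

Each of the 6 colors has its own threshold; avoid all of them simultaneously.
The worst case stops just short of every target: 22 grey, 6 green, 1 gold, 1 beige, 9 black, 2 cyan — 22 + 6 + 1 + 1 + 9 + 2 = 41 beads.
One more bead must push some color to its target, so 41 + 1 = 42.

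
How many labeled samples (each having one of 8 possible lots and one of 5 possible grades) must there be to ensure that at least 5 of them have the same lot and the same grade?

There are 8 × 5 = 40 (lot, grade) combinations acting as pigeonholes.
With 40 × 4 = 160 labeled samples we could place exactly 4 in each, with no (lot, grade) pair reaching 5.
One more forces some (lot, grade) pair to hold 5, so 160 + 1 = 161.

161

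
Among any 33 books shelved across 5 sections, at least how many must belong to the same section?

If each of the 5 sections held at most 6, the total would be at most 5 × 6 = 30 < 33, a contradiction.
So at least one holds ⌈33/5⌉ = 7.

7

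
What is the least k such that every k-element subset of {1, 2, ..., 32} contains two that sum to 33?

17

Partition {1, …, 32} into 16 pairs: {1,32}, {2,31}, …, {16,17}.
Choosing 16 integers — say the integers 1 through 16 — takes one from each pair and avoids the property.
Choosing 17 forces two into the same pair by pigeonhole, and those sum to 33. So 17.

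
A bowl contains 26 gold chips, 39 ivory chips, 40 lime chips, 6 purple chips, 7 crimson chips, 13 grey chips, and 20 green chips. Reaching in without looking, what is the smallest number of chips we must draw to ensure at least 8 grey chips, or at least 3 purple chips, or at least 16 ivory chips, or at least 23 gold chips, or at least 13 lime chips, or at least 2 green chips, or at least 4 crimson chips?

The worst case stops just short of every target: 22 gold, 15 ivory, 12 lime, 2 purple, 3 crimson, 7 grey, 1 green — 22 + 15 + 12 + 2 + 3 + 7 + 1 = 62 chips.
One more chip must push some color to its target, so 62 + 1 = 63.

63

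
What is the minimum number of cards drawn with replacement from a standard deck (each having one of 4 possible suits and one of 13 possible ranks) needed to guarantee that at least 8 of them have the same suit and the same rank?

There are 4 × 13 = 52 (suit, rank) combinations acting as pigeonholes.
With 52 × 7 = 364 cards drawn with replacement from a standard deck we could place exactly 7 in each, with no (suit, rank) pair reaching 8.
One more forces some (suit, rank) pair to hold 8, so 364 + 1 = 365.

365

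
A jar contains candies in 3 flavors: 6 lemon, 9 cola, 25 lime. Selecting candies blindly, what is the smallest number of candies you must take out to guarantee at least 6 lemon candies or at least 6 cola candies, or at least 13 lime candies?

23

The worst case stops just short of every target: 5 lemon, 5 cola, 12 lime — 5 + 5 + 12 = 22 candies.
One more candy must push some flavor to its target, so 22 + 1 = 23.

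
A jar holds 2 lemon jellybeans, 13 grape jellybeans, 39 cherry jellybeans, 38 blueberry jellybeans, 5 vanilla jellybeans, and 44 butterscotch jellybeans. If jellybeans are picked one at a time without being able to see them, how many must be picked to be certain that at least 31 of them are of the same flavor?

111

In the worst case we take at most 30 of each flavor, but all 2 lemon, all 13 grape, and all 5 vanilla (fewer than 30), giving 2 + 13 + 30 + 30 + 5 + 30 = 110.
One more jellybean then forces some flavor to 31, so 110 + 1 = 111.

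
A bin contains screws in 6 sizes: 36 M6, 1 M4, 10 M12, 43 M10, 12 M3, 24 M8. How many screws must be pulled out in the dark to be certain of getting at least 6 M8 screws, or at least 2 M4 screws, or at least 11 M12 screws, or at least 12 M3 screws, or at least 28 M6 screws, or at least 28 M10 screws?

Each of the 6 sizes has its own threshold; avoid all of them simultaneously.
The worst case stops just short of every target: 27 M6, 1 M4, 10 M12, 27 M10, 11 M3, 5 M8 — 27 + 1 + 10 + 27 + 11 + 5 = 81 screws.
One more screw must push some size to its target, so 81 + 1 = 82.

82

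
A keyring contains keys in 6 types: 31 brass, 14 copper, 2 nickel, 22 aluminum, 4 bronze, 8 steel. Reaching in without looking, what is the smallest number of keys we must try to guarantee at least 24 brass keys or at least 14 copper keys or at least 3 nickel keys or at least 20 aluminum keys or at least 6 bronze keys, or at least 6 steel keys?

67

Each of the 6 types has its own threshold; avoid all of them simultaneously.
The worst case stops just short of every target: 23 brass, 13 copper, 2 nickel, 19 aluminum, all 4 bronze, 5 steel — 23 + 13 + 2 + 19 + 4 + 5 = 66 keys.
One more key must push some type to its target, so 66 + 1 = 67.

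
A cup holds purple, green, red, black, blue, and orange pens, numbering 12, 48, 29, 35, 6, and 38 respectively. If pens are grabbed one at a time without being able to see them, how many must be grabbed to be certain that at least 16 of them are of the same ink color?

79

Treat the 6 ink colors as pigeonholes.
In the worst case we take at most 15 of each ink color, but all 12 purple and all 6 blue (fewer than 15), giving 12 + 15 + 15 + 15 + 6 + 15 = 78.
One more pen then forces some ink color to 16, so 78 + 1 = 79.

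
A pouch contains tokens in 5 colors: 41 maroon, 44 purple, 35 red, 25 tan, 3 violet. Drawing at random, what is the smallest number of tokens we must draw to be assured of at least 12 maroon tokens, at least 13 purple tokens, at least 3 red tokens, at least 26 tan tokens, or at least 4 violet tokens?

54

The worst case stops just short of every target: 11 maroon, 12 purple, 2 red, 25 tan, 3 violet — 11 + 12 + 2 + 25 + 3 = 53 tokens.
One more token must push some color to its target, so 53 + 1 = 54.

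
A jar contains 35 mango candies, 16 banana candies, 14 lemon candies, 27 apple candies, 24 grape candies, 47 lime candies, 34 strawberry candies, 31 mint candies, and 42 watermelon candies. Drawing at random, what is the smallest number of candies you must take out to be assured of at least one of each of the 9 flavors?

257

The hardest flavor to obtain is lemon: we could draw every other candy first — 270 − 14 = 256 candies — without a single lemon one.
The next draw must be lemon, so 256 + 1 = 257.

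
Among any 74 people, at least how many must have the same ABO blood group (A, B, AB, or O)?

19

There are 4 ABO blood groups, which serve as the pigeonholes.
If each of the 4 ABO blood groups held at most 18, the total would be at most 4 × 18 = 72 < 74, a contradiction.
So at least one holds ⌈74/4⌉ = 19.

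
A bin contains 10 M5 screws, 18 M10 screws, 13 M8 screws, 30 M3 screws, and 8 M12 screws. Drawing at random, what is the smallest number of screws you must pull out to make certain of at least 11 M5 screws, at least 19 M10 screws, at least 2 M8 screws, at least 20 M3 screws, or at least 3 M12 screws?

51

The worst case stops just short of every target: 10 M5, 18 M10, 1 M8, 19 M3, 2 M12 — 10 + 18 + 1 + 19 + 2 = 50 screws.
One more screw must push some size to its target, so 50 + 1 = 51.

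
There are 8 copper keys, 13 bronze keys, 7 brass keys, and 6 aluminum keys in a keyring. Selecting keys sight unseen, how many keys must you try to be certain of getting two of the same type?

Treat the 4 types as pigeonholes.
The worst case takes 1 key of each type without reaching 2 of any: 4 × 1 = 4.
The next key must bring some type to 2, so 4 + 1 = 5.

5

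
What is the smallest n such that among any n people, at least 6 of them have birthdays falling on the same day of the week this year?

36

There are 7 days of the week acting as pigeonholes.
With 7 × 5 = 35 people we could place exactly 5 in each, with no class reaching 6.
One more forces some class to hold 6, so 35 + 1 = 36.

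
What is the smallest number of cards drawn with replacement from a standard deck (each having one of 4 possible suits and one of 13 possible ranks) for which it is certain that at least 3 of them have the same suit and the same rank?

There are 4 × 13 = 52 (suit, rank) combinations acting as pigeonholes.
With 52 × 2 = 104 cards drawn with replacement from a standard deck we could place exactly 2 in each, with no (suit, rank) pair reaching 3.
One more forces some (suit, rank) pair to hold 3, so 104 + 1 = 105.

105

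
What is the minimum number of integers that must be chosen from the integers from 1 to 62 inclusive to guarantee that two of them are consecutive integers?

Partition {1, …, 62} into 31 pairs: {1,2}, {3,4}, …, {61,62}.
Choosing 31 integers — say the 31 even numbers 2, 4, …, 62 — takes one from each pair and avoids the property.
Choosing 32 forces two into the same pair by pigeonhole, and those are consecutive. So 32.

32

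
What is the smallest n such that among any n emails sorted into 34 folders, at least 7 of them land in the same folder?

There are 34 folders acting as pigeonholes.
With 34 × 6 = 204 emails we could place exactly 6 in each, with no class reaching 7.
One more forces some class to hold 7, so 204 + 1 = 205.

205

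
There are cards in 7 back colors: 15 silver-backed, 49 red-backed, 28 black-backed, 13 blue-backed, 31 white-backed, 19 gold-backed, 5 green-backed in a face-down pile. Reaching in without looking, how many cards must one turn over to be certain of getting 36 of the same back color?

147

In the worst case we take at most 35 of each back color, but all 15 silver-backed, all 28 black-backed, all 13 blue-backed, all 31 white-backed, all 19 gold-backed, and all 5 green-backed (fewer than 35), giving 15 + 35 + 28 + 13 + 31 + 19 + 5 = 146.
One more card then forces some back color to 36, so 146 + 1 = 147.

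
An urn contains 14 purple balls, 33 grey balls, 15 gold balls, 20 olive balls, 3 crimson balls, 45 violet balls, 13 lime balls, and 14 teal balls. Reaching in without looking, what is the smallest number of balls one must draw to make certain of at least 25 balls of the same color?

Treat the 8 colors as pigeonholes.
In the worst case we take at most 24 of each color, but all 14 purple, all 15 gold, all 20 olive, all 3 crimson, all 13 lime, and all 14 teal (fewer than 24), giving 14 + 24 + 15 + 20 + 3 + 24 + 13 + 14 = 127.
One more ball then forces some color to 25, so 127 + 1 = 128.

128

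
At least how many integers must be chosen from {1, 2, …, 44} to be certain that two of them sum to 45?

23

Partition {1, …, 44} into 22 pairs: {1,44}, {2,43}, …, {22,23}.
Choosing 22 integers — say the integers 1 through 22 — takes one from each pair and avoids the property.
Choosing 23 forces two into the same pair by pigeonhole, and those sum to 45. So 23.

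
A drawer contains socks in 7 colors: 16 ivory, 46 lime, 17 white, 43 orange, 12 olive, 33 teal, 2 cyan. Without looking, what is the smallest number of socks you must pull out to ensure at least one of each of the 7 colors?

The hardest color to obtain is cyan: we could draw every other sock first — 169 − 2 = 167 socks — without a single cyan one.
The next draw must be cyan, so 167 + 1 = 168.

168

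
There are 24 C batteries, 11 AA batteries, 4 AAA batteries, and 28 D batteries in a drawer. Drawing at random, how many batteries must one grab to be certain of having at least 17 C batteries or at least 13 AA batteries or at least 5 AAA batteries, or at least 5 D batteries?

36

The worst case stops just short of every target: 16 C, all 11 AA, 4 AAA, 4 D — 16 + 11 + 4 + 4 = 35 batteries.
One more battery must push some type to its target, so 35 + 1 = 36.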